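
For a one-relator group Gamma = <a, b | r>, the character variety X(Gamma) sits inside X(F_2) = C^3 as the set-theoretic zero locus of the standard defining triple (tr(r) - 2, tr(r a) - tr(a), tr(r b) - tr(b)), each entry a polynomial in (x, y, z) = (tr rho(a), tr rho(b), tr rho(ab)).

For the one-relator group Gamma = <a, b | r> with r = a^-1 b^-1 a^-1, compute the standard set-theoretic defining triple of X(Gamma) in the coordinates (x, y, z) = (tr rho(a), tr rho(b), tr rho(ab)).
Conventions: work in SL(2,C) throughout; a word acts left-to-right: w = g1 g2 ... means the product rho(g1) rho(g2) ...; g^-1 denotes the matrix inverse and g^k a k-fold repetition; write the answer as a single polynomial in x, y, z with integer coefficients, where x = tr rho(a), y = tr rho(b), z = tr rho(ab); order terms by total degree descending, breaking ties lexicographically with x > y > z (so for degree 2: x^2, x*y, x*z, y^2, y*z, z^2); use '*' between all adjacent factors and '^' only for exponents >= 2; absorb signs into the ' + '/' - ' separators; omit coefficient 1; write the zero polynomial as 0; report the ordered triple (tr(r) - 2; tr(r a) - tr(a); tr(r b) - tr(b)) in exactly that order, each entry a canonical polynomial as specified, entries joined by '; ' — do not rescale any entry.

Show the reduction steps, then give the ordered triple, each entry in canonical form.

so trace(b^-1) = trace(b) = y
reduce: trace(b^-1 a) = trace(a) * trace(b) - trace(a b) = x*y - z
trace(a^-1 b^-1) = trace(b^-1) * trace(a) - trace(b^-1 a) = z
trace(a^-1 b^-1 a^-1) = trace(a^-1 b^-1) * trace(a) - trace(a^-1 b^-1 a) = x*z - y
trace(b a b) = trace(b) * trace(a b) - trace(a)  (reduce the b square) = y*z - x
reduce: trace(b a b a) = trace(b a) * trace(b a) - trace(1)  (split on b) = z^2 - 2
reduce: trace(a^-1 b a b) = trace(b a b) * trace(a) - trace(b a b a)  (eliminate a^-1) = x*y*z - x^2 - z^2 + 2
trace(b^-1 a^-1 b a) = trace(a^-1 b a) * trace(b) - trace(a^-1 b a b)  (eliminate b^-1) = -x*y*z + x^2 + y^2 + z^2 - 2
trace(a^-1 b^-1 a^-1 b) = trace(b^-1 a^-1 b) * trace(a) - trace(b^-1 a^-1 b a)  (eliminate a^-1) = x*y*z - y^2 - z^2 + 2
assemble the triple (trace(r) - 2; trace(r a) - x; trace(r b) - y)

x*z - y - 2; -x + z; x*y*z - y^2 - z^2 - y + 2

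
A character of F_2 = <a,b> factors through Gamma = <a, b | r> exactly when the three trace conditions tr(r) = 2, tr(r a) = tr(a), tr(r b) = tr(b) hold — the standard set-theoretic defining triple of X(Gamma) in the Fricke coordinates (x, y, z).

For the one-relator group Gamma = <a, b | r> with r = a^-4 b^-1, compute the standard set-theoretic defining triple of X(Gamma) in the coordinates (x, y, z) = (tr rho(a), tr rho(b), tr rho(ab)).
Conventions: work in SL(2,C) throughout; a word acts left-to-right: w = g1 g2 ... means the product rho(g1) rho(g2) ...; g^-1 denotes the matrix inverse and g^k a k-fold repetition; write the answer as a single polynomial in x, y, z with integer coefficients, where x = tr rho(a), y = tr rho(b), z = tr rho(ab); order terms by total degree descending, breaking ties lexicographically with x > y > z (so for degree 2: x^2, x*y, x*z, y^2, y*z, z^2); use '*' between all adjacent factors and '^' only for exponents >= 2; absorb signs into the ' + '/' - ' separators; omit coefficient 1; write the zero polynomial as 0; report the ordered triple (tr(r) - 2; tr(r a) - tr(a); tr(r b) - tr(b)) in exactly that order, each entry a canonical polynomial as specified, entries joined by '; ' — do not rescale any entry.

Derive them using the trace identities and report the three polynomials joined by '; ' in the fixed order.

reduce: trace(b^-1) = trace(b) = y
reduce: trace(b^-1 a) = trace(a) * trace(b) - trace(a b)   [inverse elimination on b] = x*y - z
so trace(b^-1 a^-1) = trace(b^-1) * trace(a) - trace(b^-1 a)   [inverse elimination on a] = z
trace(a^-2 b^-1) = trace(b^-1 a^-1) * trace(a) - trace(b^-1)   [inverse elimination on a] = x*z - y
so trace(a^-1 b^-1 a^-2) = trace(a^-2 b^-1) * trace(a) - trace(a^-2 b^-1 a)   [inverse elimination on a] = x^2*z - x*y - z
reduce: trace(a^-4 b^-1) = trace(a^-1 b^-1 a^-2) * trace(a) - trace(a^-1 b^-1 a^-1)   [inverse elimination on a] = x^3*z - x^2*y - 2*x*z + y
reduce: trace(a^-2) = trace(a^-1) * trace(a) - trace(1)   [inverse elimination on a] = x^2 - 2
so trace(a^-3) = trace(a^-2) * trace(a) - trace(a^-1)   [inverse elimination on a] = x^3 - 3*x
trace(a^-4) = trace(a^-3) * trace(a) - trace(a^-2)   [inverse elimination on a] = x^4 - 4*x^2 + 2
assemble the triple (trace(r) - 2; trace(r a) - x; trace(r b) - y)

x^3*z - x^2*y - 2*x*z + y - 2; x^2*z - x*y - x - z; x^4 - 4*x^2 - y + 2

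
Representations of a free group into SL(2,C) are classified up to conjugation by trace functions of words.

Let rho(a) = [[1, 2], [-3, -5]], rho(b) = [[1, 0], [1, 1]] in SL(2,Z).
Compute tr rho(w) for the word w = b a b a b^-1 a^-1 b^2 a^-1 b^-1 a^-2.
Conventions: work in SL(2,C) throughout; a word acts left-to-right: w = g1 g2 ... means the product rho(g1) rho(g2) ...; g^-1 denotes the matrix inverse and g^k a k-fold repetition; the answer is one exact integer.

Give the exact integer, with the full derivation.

rho(b) = [[1, 0], [1, 1]]
... * rho(a) = [[1, 2], [-3, -5]]  ->  [[1, 2], [-2, -3]]
... * rho(b) = [[1, 0], [1, 1]]  ->  [[3, 2], [-5, -3]]
... * rho(a) = [[1, 2], [-3, -5]]  ->  [[-3, -4], [4, 5]]
... * rho(b^-1) = [[1, 0], [-1, 1]]  ->  [[1, -4], [-1, 5]]
... * rho(a^-1) = [[-5, -2], [3, 1]]  ->  [[-17, -6], [20, 7]]
... * rho(b) = [[1, 0], [1, 1]]  ->  [[-23, -6], [27, 7]]
... * rho(b) = [[1, 0], [1, 1]]  ->  [[-29, -6], [34, 7]]
... * rho(a^-1) = [[-5, -2], [3, 1]]  ->  [[127, 52], [-149, -61]]
... * rho(b^-1) = [[1, 0], [-1, 1]]  ->  [[75, 52], [-88, -61]]
... * rho(a^-1) = [[-5, -2], [3, 1]]  ->  [[-219, -98], [257, 115]]
... * rho(a^-1) = [[-5, -2], [3, 1]]  ->  [[801, 340], [-940, -399]]
tr = 801 + -399 = 402

402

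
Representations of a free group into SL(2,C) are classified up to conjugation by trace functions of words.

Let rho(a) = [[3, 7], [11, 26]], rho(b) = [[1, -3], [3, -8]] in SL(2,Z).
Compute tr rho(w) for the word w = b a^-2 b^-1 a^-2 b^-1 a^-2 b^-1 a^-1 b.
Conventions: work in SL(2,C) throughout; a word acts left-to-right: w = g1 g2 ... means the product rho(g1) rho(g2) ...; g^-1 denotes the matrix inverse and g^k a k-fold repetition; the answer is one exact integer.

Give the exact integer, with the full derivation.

rho(b) = [[1, -3], [3, -8]]
... * rho(a^-1) = [[26, -7], [-11, 3]]  ->  [[59, -16], [166, -45]]
... * rho(a^-1) = [[26, -7], [-11, 3]]  ->  [[1710, -461], [4811, -1297]]
... * rho(b^-1) = [[-8, 3], [-3, 1]]  ->  [[-12297, 4669], [-34597, 13136]]
... * rho(a^-1) = [[26, -7], [-11, 3]]  ->  [[-371081, 100086], [-1044018, 281587]]
... * rho(a^-1) = [[26, -7], [-11, 3]]  ->  [[-10749052, 2897825], [-30241925, 8152887]]
... * rho(b^-1) = [[-8, 3], [-3, 1]]  ->  [[77298941, -29349331], [217476739, -82572888]]
... * rho(a^-1) = [[26, -7], [-11, 3]]  ->  [[2332615107, -629140580], [6562696982, -1770055837]]
... * rho(a^-1) = [[26, -7], [-11, 3]]  ->  [[67568539162, -18215727489], [190100735739, -51249046385]]
... * rho(b^-1) = [[-8, 3], [-3, 1]]  ->  [[-485901130829, 184489889997], [-1367058746757, 519053160832]]
... * rho(a^-1) = [[26, -7], [-11, 3]]  ->  [[-14662818191521, 3954777585794], [-41253112184834, 11126570709795]]
... * rho(b) = [[1, -3], [3, -8]]  ->  [[-2798485434139, 12350233888211], [-7873400055449, 34746770876142]]
tr = -2798485434139 + 34746770876142 = 31948285442003

31948285442003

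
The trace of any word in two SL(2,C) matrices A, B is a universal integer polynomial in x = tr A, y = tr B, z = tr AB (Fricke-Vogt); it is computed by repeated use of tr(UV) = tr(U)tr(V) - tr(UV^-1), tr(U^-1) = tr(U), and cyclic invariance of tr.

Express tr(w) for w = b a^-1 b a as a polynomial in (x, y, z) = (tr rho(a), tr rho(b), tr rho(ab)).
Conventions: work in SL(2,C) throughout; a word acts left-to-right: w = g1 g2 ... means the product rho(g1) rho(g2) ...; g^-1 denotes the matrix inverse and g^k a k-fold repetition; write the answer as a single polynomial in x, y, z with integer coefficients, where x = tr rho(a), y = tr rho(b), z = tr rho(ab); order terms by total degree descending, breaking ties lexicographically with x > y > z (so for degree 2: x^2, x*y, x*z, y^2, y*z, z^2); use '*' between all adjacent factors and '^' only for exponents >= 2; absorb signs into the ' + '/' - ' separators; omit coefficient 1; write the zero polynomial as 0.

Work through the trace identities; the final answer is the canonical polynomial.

x*y*z - x^2 - z^2 + 2

use: trace(b a b) = trace(b) * trace(a b) - trace(a) = y*z - x
use: trace(b a b a) = trace(b a) * trace(b a) - trace(1) = z^2 - 2
trace(b a^-1 b a) = trace(b a b) * trace(a) - trace(b a b a) = x*y*z - x^2 - z^2 + 2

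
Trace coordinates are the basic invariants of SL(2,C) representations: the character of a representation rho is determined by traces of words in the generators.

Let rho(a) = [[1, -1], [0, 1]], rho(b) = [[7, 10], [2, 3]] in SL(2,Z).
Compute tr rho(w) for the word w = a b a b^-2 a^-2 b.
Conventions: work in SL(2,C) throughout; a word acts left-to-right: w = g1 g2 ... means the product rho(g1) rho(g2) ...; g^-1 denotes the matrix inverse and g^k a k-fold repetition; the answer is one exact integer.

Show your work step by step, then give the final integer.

646

rho(a) = [[1, -1], [0, 1]]
... * rho(b) = [[7, 10], [2, 3]]  ->  [[5, 7], [2, 3]]
... * rho(a) = [[1, -1], [0, 1]]  ->  [[5, 2], [2, 1]]
... * rho(b^-1) = [[3, -10], [-2, 7]]  ->  [[11, -36], [4, -13]]
... * rho(b^-1) = [[3, -10], [-2, 7]]  ->  [[105, -362], [38, -131]]
... * rho(a^-1) = [[1, 1], [0, 1]]  ->  [[105, -257], [38, -93]]
... * rho(a^-1) = [[1, 1], [0, 1]]  ->  [[105, -152], [38, -55]]
... * rho(b) = [[7, 10], [2, 3]]  ->  [[431, 594], [156, 215]]
tr = 431 + 215 = 646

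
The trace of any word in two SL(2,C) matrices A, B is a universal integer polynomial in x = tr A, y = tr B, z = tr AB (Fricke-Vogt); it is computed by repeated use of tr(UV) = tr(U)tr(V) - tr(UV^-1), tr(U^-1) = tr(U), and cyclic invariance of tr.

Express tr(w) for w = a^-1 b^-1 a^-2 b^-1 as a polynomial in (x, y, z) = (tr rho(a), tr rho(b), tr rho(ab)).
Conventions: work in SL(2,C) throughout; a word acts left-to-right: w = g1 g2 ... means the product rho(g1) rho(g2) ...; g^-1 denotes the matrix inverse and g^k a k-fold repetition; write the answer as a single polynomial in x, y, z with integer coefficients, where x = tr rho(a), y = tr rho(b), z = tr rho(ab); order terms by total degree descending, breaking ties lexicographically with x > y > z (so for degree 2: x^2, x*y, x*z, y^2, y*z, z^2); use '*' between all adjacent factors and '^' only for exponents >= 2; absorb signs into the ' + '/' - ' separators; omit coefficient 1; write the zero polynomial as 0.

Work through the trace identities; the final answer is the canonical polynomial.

trace(b^-1) = trace(b) = y
trace(b^-1 a) = trace(a)*trace(b) - trace(a b) = x*y - z
trace(a^-1 b^-1) = trace(b^-1)*trace(a) - trace(b^-1 a) = z
trace(a^-1 b^-1 a^-1) = trace(a^-1 b^-1)*trace(a) - trace(a^-1 b^-1 a) = x*z - y
trace(a^-1 b^-1 a^-2) = trace(a^-1 b^-1 a^-1)*trace(a) - trace(a^-1 b^-1) = x^2*z - x*y - z
trace(a^-2 b) = trace(b a^-1)*trace(a) - trace(b) = x^2*y - x*z - y
trace(a^-2 b a^-1) = trace(a^-2 b)*trace(a) - trace(a^-2 b a) = x^3*y - x^2*z - 2*x*y + z
trace(b^2) = trace(b)*trace(b) - trace(1) = y^2 - 2
trace(b^2 a) = trace(b)*trace(a b) - trace(a) = y*z - x
trace(a^-1 b^2) = trace(b^2)*trace(a) - trace(b^2 a) = x*y^2 - y*z - x
trace(b a^-2 b) = trace(a^-1 b^2)*trace(a) - trace(a^-1 b^2 a) = x^2*y^2 - x*y*z - x^2 - y^2 + 2
trace(b a b a) = trace(a b)*trace(a b) - trace(1) = z^2 - 2
trace(b a b a^-1) = trace(b a b)*trace(a) - trace(b a b a) = x*y*z - x^2 - z^2 + 2
trace(b a^-2 b a) = trace(b a b a^-1)*trace(a) - trace(b a b) = x^2*y*z - x^3 - x*z^2 - y*z + 3*x
trace(a^-2 b a^-1 b) = trace(b a^-2 b)*trace(a) - trace(b a^-2 b a) = x^3*y^2 - 2*x^2*y*z - x*y^2 + x*z^2 + y*z - x
trace(a^-1 b^-1 a^-2 b) = trace(a^-2 b a^-1)*trace(b) - trace(a^-2 b a^-1 b) = x^2*y*z - x*y^2 - x*z^2 + x
trace(a^-1 b^-1 a^-2 b^-1) = trace(a^-1 b^-1 a^-2)*trace(b) - trace(a^-1 b^-1 a^-2 b) = x*z^2 - y*z - x

x*z^2 - y*z - x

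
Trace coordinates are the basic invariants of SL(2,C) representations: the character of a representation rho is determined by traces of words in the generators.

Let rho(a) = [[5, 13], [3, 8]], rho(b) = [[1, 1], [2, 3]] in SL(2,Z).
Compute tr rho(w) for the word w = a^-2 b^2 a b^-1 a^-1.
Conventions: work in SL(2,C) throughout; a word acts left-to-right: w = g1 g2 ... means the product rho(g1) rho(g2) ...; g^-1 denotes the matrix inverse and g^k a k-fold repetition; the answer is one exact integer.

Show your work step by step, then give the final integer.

rho(a^-1) = [[8, -13], [-3, 5]]
... * rho(a^-1) = [[8, -13], [-3, 5]]  ->  [[103, -169], [-39, 64]]
... * rho(b) = [[1, 1], [2, 3]]  ->  [[-235, -404], [89, 153]]
... * rho(b) = [[1, 1], [2, 3]]  ->  [[-1043, -1447], [395, 548]]
... * rho(a) = [[5, 13], [3, 8]]  ->  [[-9556, -25135], [3619, 9519]]
... * rho(b^-1) = [[3, -1], [-2, 1]]  ->  [[21602, -15579], [-8181, 5900]]
... * rho(a^-1) = [[8, -13], [-3, 5]]  ->  [[219553, -358721], [-83148, 135853]]
tr = 219553 + 135853 = 355406

355406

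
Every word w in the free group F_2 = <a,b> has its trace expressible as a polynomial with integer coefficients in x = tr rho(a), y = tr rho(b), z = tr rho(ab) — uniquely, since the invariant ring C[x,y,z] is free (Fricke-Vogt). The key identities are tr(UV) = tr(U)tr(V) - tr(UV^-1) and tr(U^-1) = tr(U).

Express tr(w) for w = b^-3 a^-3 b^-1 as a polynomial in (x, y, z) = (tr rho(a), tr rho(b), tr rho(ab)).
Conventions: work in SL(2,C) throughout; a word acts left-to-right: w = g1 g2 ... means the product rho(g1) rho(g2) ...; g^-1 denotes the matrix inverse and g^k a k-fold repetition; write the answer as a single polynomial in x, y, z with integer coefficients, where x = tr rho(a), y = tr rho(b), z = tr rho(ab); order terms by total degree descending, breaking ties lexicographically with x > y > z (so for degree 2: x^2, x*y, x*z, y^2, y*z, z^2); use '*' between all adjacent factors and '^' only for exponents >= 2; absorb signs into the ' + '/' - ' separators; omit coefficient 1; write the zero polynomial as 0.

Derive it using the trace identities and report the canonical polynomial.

trace(b^-1) = trace(b) = y
trace(b^-2) = trace(b^-1) * trace(b) - trace(1) = y^2 - 2
trace(b^-1 a) = trace(a) * trace(b) - trace(a b) = x*y - z
trace(b^-2 a) = trace(b^-1 a) * trace(b) - trace(b^-1 a b) = x*y^2 - y*z - x
apply: trace(b^-2 a^-1) = trace(b^-2) * trace(a) - trace(b^-2 a) = y*z - x
use: trace(b^-2 a^-2) = trace(b^-2 a^-1) * trace(a) - trace(b^-2) = x*y*z - x^2 - y^2 + 2
use: trace(b^-1 a^-3 b^-1) = trace(b^-2 a^-2) * trace(a) - trace(b^-2 a^-1) = x^2*y*z - x^3 - x*y^2 - y*z + 3*x
use: trace(a^-2 b^-1) = trace(b^-1 a^-1) * trace(a) - trace(b^-1) = x*z - y
use: trace(b^-1 a^-3) = trace(a^-2 b^-1) * trace(a) - trace(a^-2 b^-1 a) = x^2*z - x*y - z
trace(b^-3 a^-3) = trace(b^-1 a^-3 b^-1) * trace(b) - trace(b^-1 a^-3) = x^2*y^2*z - x^3*y - x*y^3 - x^2*z - y^2*z + 4*x*y + z
trace(b^-3 a^-3 b^-1) = trace(b^-3 a^-3) * trace(b) - trace(b^-3 a^-3 b) = x^2*y^3*z - x^3*y^2 - x*y^4 - 2*x^2*y*z - y^3*z + x^3 + 5*x*y^2 + 2*y*z - 3*x

x^2*y^3*z - x^3*y^2 - x*y^4 - 2*x^2*y*z - y^3*z + x^3 + 5*x*y^2 + 2*y*z - 3*x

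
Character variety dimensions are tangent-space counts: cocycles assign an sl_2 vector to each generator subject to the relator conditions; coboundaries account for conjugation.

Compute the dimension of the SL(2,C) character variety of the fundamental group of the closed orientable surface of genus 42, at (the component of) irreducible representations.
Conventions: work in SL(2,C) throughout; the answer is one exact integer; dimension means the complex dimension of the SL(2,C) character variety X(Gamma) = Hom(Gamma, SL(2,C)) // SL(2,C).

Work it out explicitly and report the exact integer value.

The genus-42 surface group: 2g = 84 generators, one relator prod [a_i, b_i].
Before the relator condition, cocycle space has dim 3*84 = 252.
At an irreducible rho, H^2 = coker(d_2) vanishes (Poincare duality: H^2 is dual to H^0 = invariants = 0), so d_2 is surjective onto sl_2 and dim Z^1 = 252 - 3 = 249.
As always at irreducible rho, dim B^1 = 3.
Hence dim X = 249 - 3 = 246.

246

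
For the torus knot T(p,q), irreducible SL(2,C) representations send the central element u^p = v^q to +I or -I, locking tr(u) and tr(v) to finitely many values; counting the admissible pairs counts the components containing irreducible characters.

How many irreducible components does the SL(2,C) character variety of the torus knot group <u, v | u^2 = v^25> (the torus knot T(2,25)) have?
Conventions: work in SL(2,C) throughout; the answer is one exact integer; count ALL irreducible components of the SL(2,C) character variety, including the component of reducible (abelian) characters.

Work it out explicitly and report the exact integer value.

13

In the torus knot group T(2,25), u^2 = v^25 is central, so an irreducible representation sends it to +I or -I (Schur).
This locks tr(u) to 2*cos(pi*alpha/2), alpha in 1..1, and tr(v) to 2*cos(pi*beta/25), beta in 1..24, on each component of irreducible characters.
The two central values (-1)^alpha I and (-1)^beta I must be the same matrix, so alpha and beta share a parity.
Counting: 1 odd alphas x 12 odd betas + 0 even alphas x 12 even betas = 12 + 0 = 12.
That is 12 components of irreducible characters, and with the reducible (abelian) component the total is 13.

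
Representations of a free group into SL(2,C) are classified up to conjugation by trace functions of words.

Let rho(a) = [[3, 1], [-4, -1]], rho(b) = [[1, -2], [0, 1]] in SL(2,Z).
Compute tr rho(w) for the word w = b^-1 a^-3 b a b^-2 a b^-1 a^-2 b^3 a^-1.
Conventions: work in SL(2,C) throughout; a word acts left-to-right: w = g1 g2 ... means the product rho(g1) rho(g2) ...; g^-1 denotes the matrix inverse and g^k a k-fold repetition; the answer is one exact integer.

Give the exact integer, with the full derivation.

rho(b^-1) = [[1, 2], [0, 1]]
... * rho(a^-1) = [[-1, -1], [4, 3]]  ->  [[7, 5], [4, 3]]
... * rho(a^-1) = [[-1, -1], [4, 3]]  ->  [[13, 8], [8, 5]]
... * rho(a^-1) = [[-1, -1], [4, 3]]  ->  [[19, 11], [12, 7]]
... * rho(b) = [[1, -2], [0, 1]]  ->  [[19, -27], [12, -17]]
... * rho(a) = [[3, 1], [-4, -1]]  ->  [[165, 46], [104, 29]]
... * rho(b^-1) = [[1, 2], [0, 1]]  ->  [[165, 376], [104, 237]]
... * rho(b^-1) = [[1, 2], [0, 1]]  ->  [[165, 706], [104, 445]]
... * rho(a) = [[3, 1], [-4, -1]]  ->  [[-2329, -541], [-1468, -341]]
... * rho(b^-1) = [[1, 2], [0, 1]]  ->  [[-2329, -5199], [-1468, -3277]]
... * rho(a^-1) = [[-1, -1], [4, 3]]  ->  [[-18467, -13268], [-11640, -8363]]
... * rho(a^-1) = [[-1, -1], [4, 3]]  ->  [[-34605, -21337], [-21812, -13449]]
... * rho(b) = [[1, -2], [0, 1]]  ->  [[-34605, 47873], [-21812, 30175]]
... * rho(b) = [[1, -2], [0, 1]]  ->  [[-34605, 117083], [-21812, 73799]]
... * rho(b) = [[1, -2], [0, 1]]  ->  [[-34605, 186293], [-21812, 117423]]
... * rho(a^-1) = [[-1, -1], [4, 3]]  ->  [[779777, 593484], [491504, 374081]]
tr = 779777 + 374081 = 1153858

1153858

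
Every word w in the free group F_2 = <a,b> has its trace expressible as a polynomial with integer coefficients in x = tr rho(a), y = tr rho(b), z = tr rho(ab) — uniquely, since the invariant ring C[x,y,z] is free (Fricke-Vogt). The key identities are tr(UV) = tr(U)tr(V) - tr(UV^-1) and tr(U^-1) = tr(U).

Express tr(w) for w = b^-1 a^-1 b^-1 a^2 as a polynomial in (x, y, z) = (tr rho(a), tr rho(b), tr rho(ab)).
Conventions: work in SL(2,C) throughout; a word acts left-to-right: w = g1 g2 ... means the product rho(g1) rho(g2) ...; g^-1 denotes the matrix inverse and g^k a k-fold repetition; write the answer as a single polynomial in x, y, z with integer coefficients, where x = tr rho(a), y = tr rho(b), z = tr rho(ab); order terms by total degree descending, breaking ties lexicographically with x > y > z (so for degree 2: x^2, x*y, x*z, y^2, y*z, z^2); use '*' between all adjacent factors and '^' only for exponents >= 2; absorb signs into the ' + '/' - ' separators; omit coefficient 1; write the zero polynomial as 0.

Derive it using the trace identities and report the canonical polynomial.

x^2*y*z - x^3 - x*z^2 - y*z + 3*x

tr(a b^-1) = tr(a)*tr(b) - tr(a b) = x*y - z
tr(a^2) = tr(a)*tr(a) - tr(1) = x^2 - 2
tr(a b a) = tr(a)*tr(b a) - tr(b) = x*z - y
tr(a b a^2) = tr(a)*tr(a b a) - tr(a b) = x^2*z - x*y - z
tr(b a b a) = tr(b a)*tr(b a) - tr(1)   [split at repeated b] = z^2 - 2
tr(b a b) = tr(b)*tr(a b) - tr(a) = y*z - x
tr(a b a^2 b) = tr(a)*tr(b a b a) - tr(b a b) = x*z^2 - y*z - x
tr(b a^2 b^-1 a) = tr(a b a^2)*tr(b) - tr(a b a^2 b) = x^2*y*z - x*y^2 - x*z^2 + x
tr(a^2 b^-1 a^-1 b) = tr(b a^2 b^-1)*tr(a) - tr(b a^2 b^-1 a) = -x^2*y*z + x^3 + x*y^2 + x*z^2 - 3*x
tr(b^-1 a^-1 b^-1 a^2) = tr(a^2 b^-1 a^-1)*tr(b) - tr(a^2 b^-1 a^-1 b) = x^2*y*z - x^3 - x*z^2 - y*z + 3*x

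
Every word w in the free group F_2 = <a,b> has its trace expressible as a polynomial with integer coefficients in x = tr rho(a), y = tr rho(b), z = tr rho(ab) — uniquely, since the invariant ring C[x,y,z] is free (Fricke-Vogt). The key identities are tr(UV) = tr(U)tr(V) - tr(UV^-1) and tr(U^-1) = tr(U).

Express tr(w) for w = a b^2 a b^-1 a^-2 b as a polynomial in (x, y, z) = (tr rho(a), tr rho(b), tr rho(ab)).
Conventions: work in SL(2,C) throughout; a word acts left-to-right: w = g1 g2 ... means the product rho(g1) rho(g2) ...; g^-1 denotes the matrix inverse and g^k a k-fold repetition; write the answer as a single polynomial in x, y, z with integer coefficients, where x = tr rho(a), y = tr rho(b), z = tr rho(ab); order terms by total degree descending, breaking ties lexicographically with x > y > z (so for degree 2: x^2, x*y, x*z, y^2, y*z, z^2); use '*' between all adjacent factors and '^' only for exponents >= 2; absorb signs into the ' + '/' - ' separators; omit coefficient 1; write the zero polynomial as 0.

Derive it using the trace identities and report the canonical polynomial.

trace(a^2 b) = trace(a) trace(b a) - trace(b) = x*z - y
next, trace(a^2) = trace(a) trace(a) - trace(1) = x^2 - 2
and trace(a b^2 a) = trace(b) trace(a^2 b) - trace(a^2) = x*y*z - x^2 - y^2 + 2
trace(b a b a) = trace(a b) trace(a b) - trace(1)   [split at repeated a] = z^2 - 2
next, trace(b a b) = trace(b) trace(a b) - trace(a) = y*z - x
trace(a^2 b a b) = trace(a) trace(b a b a) - trace(b a b) = x*z^2 - y*z - x
trace(a^2 b a) = trace(a) trace(b a^2) - trace(b a) = x^2*z - x*y - z
trace(a b a b^2 a) = trace(b) trace(a^2 b a b) - trace(a^2 b a) = x*y*z^2 - x^2*z - y^2*z + z
trace(a b a b a b) = trace(a b a b) trace(a b) - trace(b a)   [split at repeated a] = z^3 - 3*z
trace(a b a b^2 a b) = trace(b) trace(a b a b a b) - trace(a b a b a) = y*z^3 - x*z^2 - 2*y*z + x
trace(b a b^2 a b^-1 a) = trace(a b a b^2 a) trace(b) - trace(a b a b^2 a b) = x*y^2*z^2 - x^2*y*z - y^3*z - y*z^3 + x*z^2 + 3*y*z - x
trace(a^-1 b a b^2 a b^-1) = trace(b a b^2 a b^-1) trace(a) - trace(b a b^2 a b^-1 a) = -x*y^2*z^2 + 2*x^2*y*z + y^3*z + y*z^3 - x^3 - x*y^2 - x*z^2 - 3*y*z + 3*x
and trace(a b^2 a b^-1 a^-2 b) = trace(a^-1 b a b^2 a b^-1) trace(a) - trace(a^-1 b a b^2 a b^-1 a) = -x^2*y^2*z^2 + 2*x^3*y*z + x*y^3*z + x*y*z^3 - x^4 - x^2*y^2 - x^2*z^2 - 4*x*y*z + 4*x^2 + y^2 - 2

-x^2*y^2*z^2 + 2*x^3*y*z + x*y^3*z + x*y*z^3 - x^4 - x^2*y^2 - x^2*z^2 - 4*x*y*z + 4*x^2 + y^2 - 2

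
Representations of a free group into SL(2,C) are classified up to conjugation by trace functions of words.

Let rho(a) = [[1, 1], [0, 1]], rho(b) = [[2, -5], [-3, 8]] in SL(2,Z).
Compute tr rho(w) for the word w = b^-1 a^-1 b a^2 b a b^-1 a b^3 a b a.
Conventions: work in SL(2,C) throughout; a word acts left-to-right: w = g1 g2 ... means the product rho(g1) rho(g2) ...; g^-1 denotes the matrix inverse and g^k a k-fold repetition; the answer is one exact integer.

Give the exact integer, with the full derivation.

rho(b^-1) = [[8, 5], [3, 2]]
... * rho(a^-1) = [[1, -1], [0, 1]]  ->  [[8, -3], [3, -1]]
... * rho(b) = [[2, -5], [-3, 8]]  ->  [[25, -64], [9, -23]]
... * rho(a) = [[1, 1], [0, 1]]  ->  [[25, -39], [9, -14]]
... * rho(a) = [[1, 1], [0, 1]]  ->  [[25, -14], [9, -5]]
... * rho(b) = [[2, -5], [-3, 8]]  ->  [[92, -237], [33, -85]]
... * rho(a) = [[1, 1], [0, 1]]  ->  [[92, -145], [33, -52]]
... * rho(b^-1) = [[8, 5], [3, 2]]  ->  [[301, 170], [108, 61]]
... * rho(a) = [[1, 1], [0, 1]]  ->  [[301, 471], [108, 169]]
... * rho(b) = [[2, -5], [-3, 8]]  ->  [[-811, 2263], [-291, 812]]
... * rho(b) = [[2, -5], [-3, 8]]  ->  [[-8411, 22159], [-3018, 7951]]
... * rho(b) = [[2, -5], [-3, 8]]  ->  [[-83299, 219327], [-29889, 78698]]
... * rho(a) = [[1, 1], [0, 1]]  ->  [[-83299, 136028], [-29889, 48809]]
... * rho(b) = [[2, -5], [-3, 8]]  ->  [[-574682, 1504719], [-206205, 539917]]
... * rho(a) = [[1, 1], [0, 1]]  ->  [[-574682, 930037], [-206205, 333712]]
tr = -574682 + 333712 = -240970

-240970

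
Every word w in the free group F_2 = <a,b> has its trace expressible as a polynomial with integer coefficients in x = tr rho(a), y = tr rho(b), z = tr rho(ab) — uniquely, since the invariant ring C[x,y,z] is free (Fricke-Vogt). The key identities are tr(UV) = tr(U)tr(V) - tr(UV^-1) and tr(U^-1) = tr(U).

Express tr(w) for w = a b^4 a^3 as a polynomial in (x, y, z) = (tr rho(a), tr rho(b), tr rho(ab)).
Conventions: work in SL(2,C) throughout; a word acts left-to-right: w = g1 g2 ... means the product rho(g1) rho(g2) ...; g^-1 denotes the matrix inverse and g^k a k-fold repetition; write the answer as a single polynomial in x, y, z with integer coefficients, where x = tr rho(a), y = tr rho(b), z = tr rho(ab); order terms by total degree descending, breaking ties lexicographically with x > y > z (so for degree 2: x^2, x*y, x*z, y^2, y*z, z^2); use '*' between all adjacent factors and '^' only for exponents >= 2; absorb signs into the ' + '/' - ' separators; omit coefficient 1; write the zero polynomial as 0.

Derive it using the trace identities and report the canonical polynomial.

trace(a^2 b) = trace(a) * trace(b a) - trace(b) = x*z - y
trace(a^2) = trace(a) * trace(a) - trace(1) = x^2 - 2
trace(a^2 b^2) = trace(b) * trace(a^2 b) - trace(a^2) = x*y*z - x^2 - y^2 + 2
trace(a^2 b^3) = trace(b) * trace(a^2 b^2) - trace(a^2 b) = x*y^2*z - x^2*y - y^3 - x*z + 3*y
trace(b^4 a^2) = trace(b) * trace(a^2 b^3) - trace(a^2 b^2) = x*y^3*z - x^2*y^2 - y^4 - 2*x*y*z + x^2 + 4*y^2 - 2
trace(b a b) = trace(b) * trace(a b) - trace(a) = y*z - x
trace(b a b^2) = trace(b) * trace(b a b) - trace(b a) = y^2*z - x*y - z
trace(b^4 a) = trace(b) * trace(b a b^2) - trace(b a b) = y^3*z - x*y^2 - 2*y*z + x
trace(a b^4 a^2) = trace(a) * trace(b^4 a^2) - trace(b^4 a) = x^2*y^3*z - x^3*y^2 - x*y^4 - 2*x^2*y*z - y^3*z + x^3 + 5*x*y^2 + 2*y*z - 3*x
trace(a b^4 a^3) = trace(a) * trace(a b^4 a^2) - trace(a b^4 a) = x^3*y^3*z - x^4*y^2 - x^2*y^4 - 2*x^3*y*z - 2*x*y^3*z + x^4 + 6*x^2*y^2 + y^4 + 4*x*y*z - 4*x^2 - 4*y^2 + 2

x^3*y^3*z - x^4*y^2 - x^2*y^4 - 2*x^3*y*z - 2*x*y^3*z + x^4 + 6*x^2*y^2 + y^4 + 4*x*y*z - 4*x^2 - 4*y^2 + 2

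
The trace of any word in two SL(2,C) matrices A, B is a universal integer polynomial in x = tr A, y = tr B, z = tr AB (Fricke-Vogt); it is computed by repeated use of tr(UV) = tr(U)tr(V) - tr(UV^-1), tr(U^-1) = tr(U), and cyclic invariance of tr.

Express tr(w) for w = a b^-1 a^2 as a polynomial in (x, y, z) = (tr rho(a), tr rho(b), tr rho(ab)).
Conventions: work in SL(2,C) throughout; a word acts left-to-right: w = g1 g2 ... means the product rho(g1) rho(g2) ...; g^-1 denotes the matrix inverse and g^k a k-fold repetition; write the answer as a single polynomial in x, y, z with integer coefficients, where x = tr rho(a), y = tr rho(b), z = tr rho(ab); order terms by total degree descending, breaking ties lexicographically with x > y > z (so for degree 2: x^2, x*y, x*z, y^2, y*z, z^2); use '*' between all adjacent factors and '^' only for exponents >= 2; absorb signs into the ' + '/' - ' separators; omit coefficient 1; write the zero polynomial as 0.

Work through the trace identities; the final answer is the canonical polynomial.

x^3*y - x^2*z - 2*x*y + z

and trace(a^2) = trace(a) * trace(a) - trace(1)  (reduce the a square) = x^2 - 2
next, trace(a^3) = trace(a) * trace(a^2) - trace(a)  (reduce the a square) = x^3 - 3*x
next, trace(b a^2) = trace(a) * trace(b a) - trace(b)  (reduce the a square) = x*z - y
trace(a^3 b) = trace(a) * trace(b a^2) - trace(b a)  (reduce the a square) = x^2*z - x*y - z
trace(a b^-1 a^2) = trace(a^3) * trace(b) - trace(a^3 b)  (eliminate b^-1) = x^3*y - x^2*z - 2*x*y + z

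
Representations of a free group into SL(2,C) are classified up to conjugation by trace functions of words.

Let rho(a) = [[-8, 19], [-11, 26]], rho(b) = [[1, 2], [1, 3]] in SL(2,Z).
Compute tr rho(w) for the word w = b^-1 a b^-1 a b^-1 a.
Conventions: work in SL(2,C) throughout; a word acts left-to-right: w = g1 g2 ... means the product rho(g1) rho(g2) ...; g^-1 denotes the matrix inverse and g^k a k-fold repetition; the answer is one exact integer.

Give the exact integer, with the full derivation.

rho(b^-1) = [[3, -2], [-1, 1]]
... * rho(a) = [[-8, 19], [-11, 26]]  ->  [[-2, 5], [-3, 7]]
... * rho(b^-1) = [[3, -2], [-1, 1]]  ->  [[-11, 9], [-16, 13]]
... * rho(a) = [[-8, 19], [-11, 26]]  ->  [[-11, 25], [-15, 34]]
... * rho(b^-1) = [[3, -2], [-1, 1]]  ->  [[-58, 47], [-79, 64]]
... * rho(a) = [[-8, 19], [-11, 26]]  ->  [[-53, 120], [-72, 163]]
tr = -53 + 163 = 110

110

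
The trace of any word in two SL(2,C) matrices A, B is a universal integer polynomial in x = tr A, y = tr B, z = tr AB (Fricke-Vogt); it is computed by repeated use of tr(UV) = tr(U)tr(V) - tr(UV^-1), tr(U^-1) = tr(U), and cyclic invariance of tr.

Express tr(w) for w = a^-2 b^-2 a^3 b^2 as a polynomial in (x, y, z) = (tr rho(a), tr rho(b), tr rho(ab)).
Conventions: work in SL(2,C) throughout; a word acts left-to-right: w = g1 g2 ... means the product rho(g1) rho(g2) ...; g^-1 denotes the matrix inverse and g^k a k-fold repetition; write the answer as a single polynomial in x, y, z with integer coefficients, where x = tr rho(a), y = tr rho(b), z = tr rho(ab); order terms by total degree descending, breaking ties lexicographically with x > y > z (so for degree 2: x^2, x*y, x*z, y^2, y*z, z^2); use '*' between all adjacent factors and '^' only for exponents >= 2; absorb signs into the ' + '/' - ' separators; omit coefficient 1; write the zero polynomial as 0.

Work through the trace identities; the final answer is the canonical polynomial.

so tr(a b^2) = tr(b) * tr(a b) - tr(a)   [square of b] = y*z - x
so tr(a^2 b) = tr(a) * tr(b a) - tr(b)   [square of a] = x*z - y
tr(a^2) = tr(a) * tr(a) - tr(1)   [square of a] = x^2 - 2
tr(a b^2 a) = tr(b) * tr(a^2 b) - tr(a^2)   [square of b] = x*y*z - x^2 - y^2 + 2
reduce: tr(b a^3 b) = tr(a) * tr(a b^2 a) - tr(a b^2)   [square of a] = x^2*y*z - x^3 - x*y^2 - y*z + 3*x
reduce: tr(b a^3) = tr(a) * tr(b a^2) - tr(b a)   [square of a] = x^2*z - x*y - z
tr(b a^3 b^2) = tr(b) * tr(b a^3 b) - tr(b a^3)   [square of b] = x^2*y^2*z - x^3*y - x*y^3 - x^2*z - y^2*z + 4*x*y + z
reduce: tr(b a b a) = tr(a b) * tr(a b) - tr(1)   [split at a repeated a] = z^2 - 2
tr(a b a^2 b) = tr(a) * tr(b a b a) - tr(b a b)   [square of a] = x*z^2 - y*z - x
tr(a b^2 a b a) = tr(b) * tr(a b a^2 b) - tr(a b a^2)   [square of b] = x*y*z^2 - x^2*z - y^2*z + z
tr(a b^2 a b) = tr(b) * tr(a b a b) - tr(a b a)   [square of b] = y*z^2 - x*z - y
tr(b a^3 b^2 a) = tr(a) * tr(a b^2 a b a) - tr(a b^2 a b)   [square of a] = x^2*y*z^2 - x^3*z - x*y^2*z - y*z^2 + 2*x*z + y
so tr(a^-1 b a^3 b^2) = tr(b a^3 b^2) * tr(a) - tr(b a^3 b^2 a)   [inverse elimination on a] = x^3*y^2*z - x^4*y - x^2*y^3 - x^2*y*z^2 + 4*x^2*y + y*z^2 - x*z - y
tr(a^3 b^2 a^-2 b) = tr(a^-1 b a^3 b^2) * tr(a) - tr(a^-1 b a^3 b^2 a)   [inverse elimination on a] = x^4*y^2*z - x^5*y - x^3*y^3 - x^3*y*z^2 - x^2*y^2*z + 5*x^3*y + x*y^3 + x*y*z^2 + y^2*z - 5*x*y - z
reduce: tr(a^3 b^2 a^-2 b^-1) = tr(a^3 b^2 a^-2) * tr(b) - tr(a^3 b^2 a^-2 b)   [inverse elimination on b] = -x^4*y^2*z + x^5*y + x^3*y^3 + x^3*y*z^2 + x^2*y^2*z - 5*x^3*y - x*y^3 - x*y*z^2 + 4*x*y + z
tr(a^-2 b^-2 a^3 b^2) = tr(a^3 b^2 a^-2 b^-1) * tr(b) - tr(a^3 b^2 a^-2)   [inverse elimination on b] = -x^4*y^3*z + x^5*y^2 + x^3*y^4 + x^3*y^2*z^2 + x^2*y^3*z - 5*x^3*y^2 - x*y^4 - x*y^2*z^2 + 4*x*y^2 + x

-x^4*y^3*z + x^5*y^2 + x^3*y^4 + x^3*y^2*z^2 + x^2*y^3*z - 5*x^3*y^2 - x*y^4 - x*y^2*z^2 + 4*x*y^2 + x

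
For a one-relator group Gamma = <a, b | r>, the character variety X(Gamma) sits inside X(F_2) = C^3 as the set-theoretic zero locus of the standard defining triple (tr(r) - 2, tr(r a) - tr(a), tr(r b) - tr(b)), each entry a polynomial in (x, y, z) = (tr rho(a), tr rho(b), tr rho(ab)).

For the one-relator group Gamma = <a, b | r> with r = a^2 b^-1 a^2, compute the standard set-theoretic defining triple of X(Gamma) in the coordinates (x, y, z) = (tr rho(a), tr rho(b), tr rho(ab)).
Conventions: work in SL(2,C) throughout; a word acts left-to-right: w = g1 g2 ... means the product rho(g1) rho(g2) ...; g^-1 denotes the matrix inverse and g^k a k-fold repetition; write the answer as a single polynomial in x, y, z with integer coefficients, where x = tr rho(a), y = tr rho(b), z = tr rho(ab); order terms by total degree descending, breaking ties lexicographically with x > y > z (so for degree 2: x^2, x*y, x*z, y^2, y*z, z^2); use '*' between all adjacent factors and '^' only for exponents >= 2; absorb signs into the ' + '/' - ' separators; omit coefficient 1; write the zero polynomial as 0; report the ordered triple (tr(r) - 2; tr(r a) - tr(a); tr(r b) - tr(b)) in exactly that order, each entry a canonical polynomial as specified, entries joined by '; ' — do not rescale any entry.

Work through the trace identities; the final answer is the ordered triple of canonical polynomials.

x^4*y - x^3*z - 3*x^2*y + 2*x*z + y - 2; x^5*y - x^4*z - 4*x^3*y + 3*x^2*z + 3*x*y - x - z; x^3*y*z - x^2*y^2 - x^2*z^2 - y + 2

trace(a^2) = trace(a)*trace(a) - trace(1) = x^2 - 2
apply: trace(a^3) = trace(a)*trace(a^2) - trace(a) = x^3 - 3*x
trace(a^4) = trace(a)*trace(a^3) - trace(a^2) = x^4 - 4*x^2 + 2
trace(a b a) = trace(a)*trace(b a) - trace(b) = x*z - y
use: trace(b a^3) = trace(a)*trace(a b a) - trace(a b) = x^2*z - x*y - z
trace(a^4 b) = trace(a)*trace(b a^3) - trace(b a^2) = x^3*z - x^2*y - 2*x*z + y
trace(a^2 b^-1 a^2) = trace(a^4)*trace(b) - trace(a^4 b) = x^4*y - x^3*z - 3*x^2*y + 2*x*z + y
apply: trace(a^5) = trace(a)*trace(a^4) - trace(a^3)  (reduce the a square) = x^5 - 5*x^3 + 5*x
trace(a^5 b) = trace(a)*trace(b a^4) - trace(b a^3)  (reduce the a square) = x^4*z - x^3*y - 3*x^2*z + 2*x*y + z
use: trace(a^2 b^-1 a^3) = trace(a^5)*trace(b) - trace(a^5 b)  (eliminate b^-1) = x^5*y - x^4*z - 4*x^3*y + 3*x^2*z + 3*x*y - z
use: trace(b a b a) = trace(b a)*trace(b a) - trace(1) = z^2 - 2
use: trace(b a b) = trace(b)*trace(a b) - trace(a) = y*z - x
trace(b a^2 b a) = trace(a)*trace(b a b a) - trace(b a b) = x*z^2 - y*z - x
apply: trace(b a^2 b) = trace(b)*trace(a^2 b) - trace(a^2) = x*y*z - x^2 - y^2 + 2
trace(a^2 b a^2 b) = trace(a)*trace(b a^2 b a) - trace(b a^2 b) = x^2*z^2 - 2*x*y*z + y^2 - 2
trace(a^2 b^-1 a^2 b) = trace(a^2 b a^2)*trace(b) - trace(a^2 b a^2 b) = x^3*y*z - x^2*y^2 - x^2*z^2 + 2
assemble the triple (trace(r) - 2; trace(r a) - x; trace(r b) - y)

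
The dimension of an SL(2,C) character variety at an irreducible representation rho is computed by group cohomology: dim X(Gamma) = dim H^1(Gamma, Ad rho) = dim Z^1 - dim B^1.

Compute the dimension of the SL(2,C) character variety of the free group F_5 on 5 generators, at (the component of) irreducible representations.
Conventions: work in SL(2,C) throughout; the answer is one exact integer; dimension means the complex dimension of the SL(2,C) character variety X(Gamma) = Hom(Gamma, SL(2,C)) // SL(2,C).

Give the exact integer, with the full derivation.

12

Here Gamma is free of rank 5 — no relator constrains a cocycle.
A cocycle picks one sl_2 vector per generator freely, giving dim Z^1 = 3*5 = 15.
Irreducibility makes the coboundary map sl_2 -> Z^1 injective (trivial centralizer), so dim B^1 = 3.
Therefore dim X = 15 - 3 = 12.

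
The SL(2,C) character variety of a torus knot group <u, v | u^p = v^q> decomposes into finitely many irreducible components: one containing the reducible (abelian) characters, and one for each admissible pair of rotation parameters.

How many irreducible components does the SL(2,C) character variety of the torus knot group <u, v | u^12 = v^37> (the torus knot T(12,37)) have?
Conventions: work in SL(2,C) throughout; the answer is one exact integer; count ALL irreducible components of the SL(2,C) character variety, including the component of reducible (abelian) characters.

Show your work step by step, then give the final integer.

199

For T(12,37): irreducibility forces the central element u^12 = v^37 to one of +I, -I.
So on each irreducible component the traces are pinned: tr(u) = 2*cos(pi*alpha/12) with 1 <= alpha <= 11, tr(v) = 2*cos(pi*beta/37) with 1 <= beta <= 36.
u^12 = (-1)^alpha I and v^37 = (-1)^beta I must agree, so alpha and beta have equal parity.
count pairs: odd alpha (6 choices) x odd beta (18), plus even alpha (5) x even beta (18): 6*18 + 5*18 = 198.
That is 198 components of irreducible characters, and with the reducible (abelian) component the total is 199.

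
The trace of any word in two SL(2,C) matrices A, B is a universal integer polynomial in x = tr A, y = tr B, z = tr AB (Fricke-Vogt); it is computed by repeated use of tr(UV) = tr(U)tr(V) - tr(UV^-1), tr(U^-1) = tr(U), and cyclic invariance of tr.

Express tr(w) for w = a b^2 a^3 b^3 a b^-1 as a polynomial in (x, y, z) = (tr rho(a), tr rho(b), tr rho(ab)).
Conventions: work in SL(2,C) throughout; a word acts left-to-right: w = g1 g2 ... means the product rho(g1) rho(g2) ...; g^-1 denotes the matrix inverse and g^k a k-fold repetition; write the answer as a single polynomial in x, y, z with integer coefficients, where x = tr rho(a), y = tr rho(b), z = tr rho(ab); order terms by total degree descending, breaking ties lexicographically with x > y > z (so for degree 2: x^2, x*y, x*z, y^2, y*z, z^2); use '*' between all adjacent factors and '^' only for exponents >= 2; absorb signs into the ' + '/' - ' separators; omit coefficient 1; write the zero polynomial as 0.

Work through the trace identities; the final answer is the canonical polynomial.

x^3*y^4*z^2 - 2*x^4*y^3*z - 2*x^2*y^5*z - x^2*y^3*z^3 + x^5*y^2 + 2*x^3*y^4 + x^3*y^2*z^2 + x*y^6 + 8*x^2*y^3*z + x^2*y*z^3 + y^5*z + y^3*z^3 - 7*x^3*y^2 - x^3*z^2 - 7*x*y^4 - 4*x*y^2*z^2 - x^2*y*z - 4*y^3*z - y*z^3 + x^3 + 13*x*y^2 + 2*x*z^2 + 2*y*z - 3*x

tr(b a b a) = tr(b a)*tr(b a) - tr(1)   [split at repeated b] = z^2 - 2
tr(b a b) = tr(b)*tr(a b) - tr(a) = y*z - x
tr(a^2 b a b) = tr(a)*tr(b a b a) - tr(b a b) = x*z^2 - y*z - x
tr(b a^2) = tr(a)*tr(b a) - tr(b) = x*z - y
tr(a^2 b a) = tr(a)*tr(b a^2) - tr(b a) = x^2*z - x*y - z
tr(a b^2 a^2 b) = tr(b)*tr(a^2 b a b) - tr(a^2 b a) = x*y*z^2 - x^2*z - y^2*z + z
tr(a^2) = tr(a)*tr(a) - tr(1) = x^2 - 2
tr(b^2 a^2) = tr(b)*tr(a^2 b) - tr(a^2) = x*y*z - x^2 - y^2 + 2
tr(a b^2 a^2) = tr(a)*tr(b^2 a^2) - tr(b^2 a) = x^2*y*z - x^3 - x*y^2 - y*z + 3*x
tr(b^2 a b^2 a^2) = tr(b)*tr(a b^2 a^2 b) - tr(a b^2 a^2) = x*y^2*z^2 - 2*x^2*y*z - y^3*z + x^3 + x*y^2 + 2*y*z - 3*x
tr(a b^2 a b) = tr(b)*tr(a b a b) - tr(a b a) = y*z^2 - x*z - y
tr(b^2 a b^2 a) = tr(b)*tr(a b^2 a b) - tr(a b^2 a) = y^2*z^2 - 2*x*y*z + x^2 - 2
tr(b a b^2 a^3 b) = tr(a)*tr(b^2 a b^2 a^2) - tr(b^2 a b^2 a) = x^2*y^2*z^2 - 2*x^3*y*z - x*y^3*z + x^4 + x^2*y^2 - y^2*z^2 + 4*x*y*z - 4*x^2 + 2
tr(b a b^2 a^3) = tr(a)*tr(a b a b^2 a) - tr(a b a b^2) = x^2*y*z^2 - x^3*z - x*y^2*z - y*z^2 + 2*x*z + y
tr(b^2 a^3 b^3 a) = tr(b)*tr(b a b^2 a^3 b) - tr(b a b^2 a^3) = x^2*y^3*z^2 - 2*x^3*y^2*z - x*y^4*z + x^4*y + x^2*y^3 - x^2*y*z^2 - y^3*z^2 + x^3*z + 5*x*y^2*z - 4*x^2*y + y*z^2 - 2*x*z + y
tr(b a^3 b^2) = tr(b)*tr(b a^3 b) - tr(b a^3) = x^2*y^2*z - x^3*y - x*y^3 - x^2*z - y^2*z + 4*x*y + z
tr(b^2 a^3 b^2) = tr(b)*tr(b a^3 b^2) - tr(b a^3 b) = x^2*y^3*z - x^3*y^2 - x*y^4 - 2*x^2*y*z - y^3*z + x^3 + 5*x*y^2 + 2*y*z - 3*x
tr(b^2 a^3 b^3) = tr(b)*tr(b^2 a^3 b^2) - tr(b^2 a^3 b) = x^2*y^4*z - x^3*y^3 - x*y^5 - 3*x^2*y^2*z - y^4*z + 2*x^3*y + 6*x*y^3 + x^2*z + 3*y^2*z - 7*x*y - z
tr(a b^2 a^3 b^3 a) = tr(a)*tr(b^2 a^3 b^3 a) - tr(b^2 a^3 b^3) = x^3*y^3*z^2 - 2*x^4*y^2*z - 2*x^2*y^4*z + x^5*y + 2*x^3*y^3 - x^3*y*z^2 + x*y^5 - x*y^3*z^2 + x^4*z + 8*x^2*y^2*z + y^4*z - 6*x^3*y - 6*x*y^3 + x*y*z^2 - 3*x^2*z - 3*y^2*z + 8*x*y + z
tr(b a b a b a) = tr(a b)*tr(a b a b) - tr(a^-1 b^-1)   [split at repeated a] = z^3 - 3*z
tr(a b a b a^2 b) = tr(a)*tr(b a b a b a) - tr(b a b a b) = x*z^3 - y*z^2 - 2*x*z + y
tr(a b a b a^2) = tr(a)*tr(a b a b a) - tr(a b a b) = x^2*z^2 - x*y*z - x^2 - z^2 + 2
tr(a b a b a^2 b^2) = tr(b)*tr(a b a b a^2 b) - tr(a b a b a^2) = x*y*z^3 - x^2*z^2 - y^2*z^2 - x*y*z + x^2 + y^2 + z^2 - 2
tr(a^2 b^3 a b a b) = tr(b)*tr(a b a b a^2 b^2) - tr(a b a b a^2 b) = x*y^2*z^3 - x^2*y*z^2 - y^3*z^2 - x*y^2*z - x*z^3 + x^2*y + y^3 + 2*y*z^2 + 2*x*z - 3*y
tr(b^2 a b) = tr(b)*tr(b a b) - tr(b a) = y^2*z - x*y - z
tr(a b^2 a b a) = tr(a)*tr(b^2 a b a) - tr(b^2 a b) = x*y*z^2 - x^2*z - y^2*z + z
tr(a b a^3 b^2) = tr(a)*tr(a b^2 a b a) - tr(a b^2 a b) = x^2*y*z^2 - x^3*z - x*y^2*z - y*z^2 + 2*x*z + y
tr(a^2 b^3 a b a) = tr(b)*tr(a b a^3 b^2) - tr(a b a^3 b) = x^2*y^2*z^2 - x^3*y*z - x*y^3*z - x^2*z^2 - y^2*z^2 + 3*x*y*z + x^2 + y^2 + z^2 - 2
tr(a b^3 a b a b^2 a) = tr(b)*tr(a^2 b^3 a b a b) - tr(a^2 b^3 a b a) = x*y^3*z^3 - 2*x^2*y^2*z^2 - y^4*z^2 + x^3*y*z - x*y*z^3 + x^2*y^2 + x^2*z^2 + y^4 + 3*y^2*z^2 - x*y*z - x^2 - 4*y^2 - z^2 + 2
tr(a b^2 a b a b) = tr(b)*tr(a b a b a b) - tr(a b a b a) = y*z^3 - x*z^2 - 2*y*z + x
tr(b a b a b^2 a b) = tr(b)*tr(a b^2 a b a b) - tr(a b^2 a b a) = y^2*z^3 - 2*x*y*z^2 + x^2*z - y^2*z + x*y - z
tr(a b^3 a b a b^2) = tr(b)*tr(b a b a b^2 a b) - tr(b a b a b^2 a) = y^3*z^3 - 2*x*y^2*z^2 + x^2*y*z - y^3*z - y*z^3 + x*y^2 + x*z^2 + y*z - x
tr(a b^2 a^3 b^3 a b) = tr(a)*tr(a b^3 a b a b^2 a) - tr(a b^3 a b a b^2) = x^2*y^3*z^3 - 2*x^3*y^2*z^2 - x*y^4*z^2 + x^4*y*z - x^2*y*z^3 - y^3*z^3 + x^3*y^2 + x^3*z^2 + x*y^4 + 5*x*y^2*z^2 - 2*x^2*y*z + y^3*z + y*z^3 - x^3 - 5*x*y^2 - 2*x*z^2 - y*z + 3*x
tr(a b^2 a^3 b^3 a b^-1) = tr(a b^2 a^3 b^3 a)*tr(b) - tr(a b^2 a^3 b^3 a b) = x^3*y^4*z^2 - 2*x^4*y^3*z - 2*x^2*y^5*z - x^2*y^3*z^3 + x^5*y^2 + 2*x^3*y^4 + x^3*y^2*z^2 + x*y^6 + 8*x^2*y^3*z + x^2*y*z^3 + y^5*z + y^3*z^3 - 7*x^3*y^2 - x^3*z^2 - 7*x*y^4 - 4*x*y^2*z^2 - x^2*y*z - 4*y^3*z - y*z^3 + x^3 + 13*x*y^2 + 2*x*z^2 + 2*y*z - 3*x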